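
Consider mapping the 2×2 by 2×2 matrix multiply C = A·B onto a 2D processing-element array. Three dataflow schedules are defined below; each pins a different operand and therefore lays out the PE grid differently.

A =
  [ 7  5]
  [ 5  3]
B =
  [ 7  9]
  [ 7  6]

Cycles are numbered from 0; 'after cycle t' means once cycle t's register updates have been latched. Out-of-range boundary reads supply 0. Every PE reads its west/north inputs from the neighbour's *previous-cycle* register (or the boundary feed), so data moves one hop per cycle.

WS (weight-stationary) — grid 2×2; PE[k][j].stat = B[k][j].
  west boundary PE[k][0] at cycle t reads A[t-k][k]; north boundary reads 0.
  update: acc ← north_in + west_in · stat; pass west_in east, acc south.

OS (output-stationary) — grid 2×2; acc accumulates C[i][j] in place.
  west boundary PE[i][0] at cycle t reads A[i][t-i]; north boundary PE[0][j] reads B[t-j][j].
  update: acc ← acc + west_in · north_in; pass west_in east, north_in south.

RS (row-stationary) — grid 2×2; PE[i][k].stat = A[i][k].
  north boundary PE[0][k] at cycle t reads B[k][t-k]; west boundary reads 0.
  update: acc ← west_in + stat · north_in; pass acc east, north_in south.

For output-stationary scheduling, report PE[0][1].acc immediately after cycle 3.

PE[0][1].acc = 93

OS 2×2: PE[0][1] cycle-by-cycle (with neighbour feeds):
  [0] (0,0) acc=49 (h:7 v:7)
  [0] (0,1) acc=0 (h:0 v:0)
  [1] (0,0) acc=84 (h:5 v:7)
  [1] (0,1) acc=63 (h:7 v:9)
  [2] (0,0) acc=84 (h:0 v:0)
  [2] (0,1) acc=93 (h:5 v:6)
  [3] (0,0) acc=84 (h:0 v:0)
  [3] (0,1) acc=93 (h:0 v:0)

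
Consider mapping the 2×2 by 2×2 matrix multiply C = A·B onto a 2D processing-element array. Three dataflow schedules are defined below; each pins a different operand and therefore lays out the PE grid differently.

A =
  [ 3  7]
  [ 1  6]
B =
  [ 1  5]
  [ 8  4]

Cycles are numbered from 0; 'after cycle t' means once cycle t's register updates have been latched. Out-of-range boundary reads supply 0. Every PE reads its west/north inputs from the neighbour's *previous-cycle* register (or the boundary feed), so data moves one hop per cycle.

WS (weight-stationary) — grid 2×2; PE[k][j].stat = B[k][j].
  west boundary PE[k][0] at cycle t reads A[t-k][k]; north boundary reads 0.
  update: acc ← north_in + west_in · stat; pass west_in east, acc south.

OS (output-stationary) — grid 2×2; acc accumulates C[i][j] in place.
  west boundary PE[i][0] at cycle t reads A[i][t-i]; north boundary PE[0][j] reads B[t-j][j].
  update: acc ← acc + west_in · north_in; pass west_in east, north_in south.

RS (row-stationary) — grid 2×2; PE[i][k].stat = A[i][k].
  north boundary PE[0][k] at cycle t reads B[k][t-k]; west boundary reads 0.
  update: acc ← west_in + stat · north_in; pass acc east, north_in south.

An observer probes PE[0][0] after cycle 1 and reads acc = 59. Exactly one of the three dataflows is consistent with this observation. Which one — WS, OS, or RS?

WS (2×2 grid), PE[0][0]:
  [0] (0,0) acc=3 (h:3 v:3)
  [1] (0,0) acc=1 (h:1 v:1)
OS (2×2 grid), PE[0][0]:
  [0] (0,0) acc=3 (h:3 v:1)
  [1] (0,0) acc=59 (h:7 v:8)
RS (2×2 grid), PE[0][0]:
  [0] (0,0) acc=3 (h:3 v:1)
  [1] (0,0) acc=15 (h:15 v:5)

dataflow = OS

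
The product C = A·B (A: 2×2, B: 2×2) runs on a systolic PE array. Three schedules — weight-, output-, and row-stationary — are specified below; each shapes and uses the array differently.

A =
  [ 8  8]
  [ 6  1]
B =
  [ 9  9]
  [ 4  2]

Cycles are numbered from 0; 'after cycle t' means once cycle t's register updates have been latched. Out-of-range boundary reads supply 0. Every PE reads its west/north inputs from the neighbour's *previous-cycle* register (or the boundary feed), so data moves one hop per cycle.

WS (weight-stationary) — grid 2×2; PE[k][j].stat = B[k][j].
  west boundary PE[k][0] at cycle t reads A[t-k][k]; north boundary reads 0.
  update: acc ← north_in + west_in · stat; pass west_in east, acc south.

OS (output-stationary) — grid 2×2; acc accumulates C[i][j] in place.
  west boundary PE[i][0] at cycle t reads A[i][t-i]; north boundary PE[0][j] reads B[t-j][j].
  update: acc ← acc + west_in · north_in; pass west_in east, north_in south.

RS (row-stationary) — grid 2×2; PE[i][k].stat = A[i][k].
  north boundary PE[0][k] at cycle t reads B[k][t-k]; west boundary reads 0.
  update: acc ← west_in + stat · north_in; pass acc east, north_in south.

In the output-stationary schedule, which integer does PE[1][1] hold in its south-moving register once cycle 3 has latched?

OS 2×2: PE[1][1] cycle-by-cycle (with neighbour feeds):
  @0  [0,1]  acc 0  |  →0  ↓0
  @0  [1,0]  acc 0  |  →0  ↓0
  @0  [1,1]  acc 0  |  →0  ↓0
  @1  [0,1]  acc 72  |  →8  ↓9
  @1  [1,0]  acc 54  |  →6  ↓9
  @1  [1,1]  acc 0  |  →0  ↓0
  @2  [0,1]  acc 88  |  →8  ↓2
  @2  [1,0]  acc 58  |  →1  ↓4
  @2  [1,1]  acc 54  |  →6  ↓9
  @3  [0,1]  acc 88  |  →0  ↓0
  @3  [1,0]  acc 58  |  →0  ↓0
  @3  [1,1]  acc 56  |  →1  ↓2

register = 2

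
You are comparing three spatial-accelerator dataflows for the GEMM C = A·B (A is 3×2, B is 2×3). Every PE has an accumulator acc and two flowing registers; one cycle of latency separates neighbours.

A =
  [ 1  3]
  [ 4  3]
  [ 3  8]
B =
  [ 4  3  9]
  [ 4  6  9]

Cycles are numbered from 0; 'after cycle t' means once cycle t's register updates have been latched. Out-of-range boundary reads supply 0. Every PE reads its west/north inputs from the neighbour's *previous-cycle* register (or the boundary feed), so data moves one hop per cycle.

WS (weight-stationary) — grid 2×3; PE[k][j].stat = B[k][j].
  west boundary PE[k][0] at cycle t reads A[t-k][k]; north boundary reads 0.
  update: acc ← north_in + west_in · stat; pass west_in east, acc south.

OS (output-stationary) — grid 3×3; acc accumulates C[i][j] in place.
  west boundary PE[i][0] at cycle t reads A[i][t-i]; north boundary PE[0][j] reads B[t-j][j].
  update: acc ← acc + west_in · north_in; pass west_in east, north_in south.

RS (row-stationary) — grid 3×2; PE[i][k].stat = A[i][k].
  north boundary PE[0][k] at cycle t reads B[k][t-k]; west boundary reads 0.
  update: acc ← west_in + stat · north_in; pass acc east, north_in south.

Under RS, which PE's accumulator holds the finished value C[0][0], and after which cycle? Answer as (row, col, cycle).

RS — PE[0][1] is where C[0][0] collects:
  after 0 — PE[0][1] acc=0, pass-E 0, pass-S 0
  after 1 — PE[0][1] acc=16, pass-E 16, pass-S 4

(row, col, cycle) = (0, 1, 1)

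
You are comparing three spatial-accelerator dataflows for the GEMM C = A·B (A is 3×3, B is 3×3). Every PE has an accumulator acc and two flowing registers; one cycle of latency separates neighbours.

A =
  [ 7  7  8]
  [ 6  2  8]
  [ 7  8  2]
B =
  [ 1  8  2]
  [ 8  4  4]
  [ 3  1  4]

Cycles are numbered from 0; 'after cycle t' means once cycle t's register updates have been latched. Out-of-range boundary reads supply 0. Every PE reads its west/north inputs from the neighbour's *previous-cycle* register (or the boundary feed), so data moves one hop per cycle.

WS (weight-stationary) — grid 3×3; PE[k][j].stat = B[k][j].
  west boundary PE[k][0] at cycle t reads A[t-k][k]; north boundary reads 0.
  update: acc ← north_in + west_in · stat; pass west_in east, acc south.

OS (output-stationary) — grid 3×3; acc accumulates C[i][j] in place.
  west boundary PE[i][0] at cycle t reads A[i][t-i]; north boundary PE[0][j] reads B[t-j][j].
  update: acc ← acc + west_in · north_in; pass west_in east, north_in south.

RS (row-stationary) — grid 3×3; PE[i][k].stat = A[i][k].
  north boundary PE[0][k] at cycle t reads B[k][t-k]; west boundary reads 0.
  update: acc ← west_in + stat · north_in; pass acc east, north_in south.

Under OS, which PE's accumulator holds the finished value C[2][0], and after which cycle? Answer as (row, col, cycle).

OS: C[2][0] accumulates in PE[2][0]:
  @0  [2,0]  acc 0  |  →0  ↓0
  @1  [2,0]  acc 0  |  →0  ↓0
  @2  [2,0]  acc 7  |  →7  ↓1
  @3  [2,0]  acc 71  |  →8  ↓8
  @4  [2,0]  acc 77  |  →2  ↓3

(row, col, cycle) = (2, 0, 4)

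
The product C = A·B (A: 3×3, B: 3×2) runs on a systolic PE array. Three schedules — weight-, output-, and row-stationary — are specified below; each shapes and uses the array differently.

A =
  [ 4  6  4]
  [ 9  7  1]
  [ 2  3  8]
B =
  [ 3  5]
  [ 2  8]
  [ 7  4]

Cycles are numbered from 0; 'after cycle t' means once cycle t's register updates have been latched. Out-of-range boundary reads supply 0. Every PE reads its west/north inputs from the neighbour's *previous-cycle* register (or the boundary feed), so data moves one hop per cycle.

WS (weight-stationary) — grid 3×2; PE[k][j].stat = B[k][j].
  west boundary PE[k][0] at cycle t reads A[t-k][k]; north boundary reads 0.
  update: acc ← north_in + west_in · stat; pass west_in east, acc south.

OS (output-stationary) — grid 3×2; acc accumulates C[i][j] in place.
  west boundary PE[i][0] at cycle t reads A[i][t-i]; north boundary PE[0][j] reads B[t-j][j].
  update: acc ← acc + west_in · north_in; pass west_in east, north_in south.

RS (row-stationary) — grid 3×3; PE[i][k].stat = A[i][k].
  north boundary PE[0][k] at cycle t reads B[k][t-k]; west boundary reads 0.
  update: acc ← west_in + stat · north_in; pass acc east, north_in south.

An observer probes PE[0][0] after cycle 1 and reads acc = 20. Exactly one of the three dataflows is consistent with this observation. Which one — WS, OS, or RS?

— WS: 3×2; PE[0][0] trace:
  0: (0,0).acc=12  regs=<4,12>
  1: (0,0).acc=27  regs=<9,27>
— OS: 3×2; PE[0][0] trace:
  0: (0,0).acc=12  regs=<4,3>
  1: (0,0).acc=24  regs=<6,2>
— RS: 3×3; PE[0][0] trace:
  0: (0,0).acc=12  regs=<12,3>
  1: (0,0).acc=20  regs=<20,5>

dataflow = RS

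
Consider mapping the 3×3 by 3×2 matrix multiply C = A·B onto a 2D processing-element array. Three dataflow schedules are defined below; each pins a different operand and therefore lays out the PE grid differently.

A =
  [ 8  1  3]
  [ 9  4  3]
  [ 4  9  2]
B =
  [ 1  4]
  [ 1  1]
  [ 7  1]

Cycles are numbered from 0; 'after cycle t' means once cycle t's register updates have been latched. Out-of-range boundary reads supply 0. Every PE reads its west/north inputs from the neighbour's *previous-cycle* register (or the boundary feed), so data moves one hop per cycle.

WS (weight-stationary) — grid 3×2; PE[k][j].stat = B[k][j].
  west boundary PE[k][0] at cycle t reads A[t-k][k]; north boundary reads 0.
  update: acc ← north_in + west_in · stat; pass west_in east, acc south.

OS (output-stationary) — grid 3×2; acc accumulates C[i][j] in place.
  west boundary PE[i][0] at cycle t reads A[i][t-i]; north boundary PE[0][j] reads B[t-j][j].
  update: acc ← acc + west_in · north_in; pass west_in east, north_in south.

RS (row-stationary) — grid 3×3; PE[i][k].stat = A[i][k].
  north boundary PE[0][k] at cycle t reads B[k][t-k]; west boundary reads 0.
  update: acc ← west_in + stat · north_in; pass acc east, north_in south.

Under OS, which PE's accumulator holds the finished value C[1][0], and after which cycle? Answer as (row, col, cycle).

(row, col, cycle) = (1, 0, 3)

Under OS, C[1][0] lands at PE[1][0]:
  after 0 — PE[1][0] acc=0, pass-E 0, pass-S 0
  after 1 — PE[1][0] acc=9, pass-E 9, pass-S 1
  after 2 — PE[1][0] acc=13, pass-E 4, pass-S 1
  after 3 — PE[1][0] acc=34, pass-E 3, pass-S 7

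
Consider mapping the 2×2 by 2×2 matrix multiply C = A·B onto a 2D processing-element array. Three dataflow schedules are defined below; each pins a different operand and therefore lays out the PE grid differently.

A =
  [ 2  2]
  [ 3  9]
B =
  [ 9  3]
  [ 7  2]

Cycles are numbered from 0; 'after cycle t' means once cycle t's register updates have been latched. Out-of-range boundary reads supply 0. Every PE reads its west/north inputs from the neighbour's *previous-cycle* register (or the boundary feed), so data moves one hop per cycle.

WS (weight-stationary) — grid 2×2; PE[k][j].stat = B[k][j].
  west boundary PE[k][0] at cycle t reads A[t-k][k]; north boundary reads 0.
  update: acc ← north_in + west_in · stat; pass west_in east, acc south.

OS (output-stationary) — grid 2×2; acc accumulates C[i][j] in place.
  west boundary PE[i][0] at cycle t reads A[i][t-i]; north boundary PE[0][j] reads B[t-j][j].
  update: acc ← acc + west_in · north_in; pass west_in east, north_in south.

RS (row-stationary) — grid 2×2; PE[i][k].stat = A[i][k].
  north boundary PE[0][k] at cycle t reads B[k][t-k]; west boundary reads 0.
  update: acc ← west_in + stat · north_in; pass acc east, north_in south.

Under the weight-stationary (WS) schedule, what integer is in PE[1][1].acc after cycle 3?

PE[1][1].acc = 27

WS on a 2×2 grid — tracing PE[1][1] and its feeders:
  after 0 — PE[0][1] acc=0, pass-E 0, pass-S 0
  after 0 — PE[1][0] acc=0, pass-E 0, pass-S 0
  after 0 — PE[1][1] acc=0, pass-E 0, pass-S 0
  after 1 — PE[0][1] acc=6, pass-E 2, pass-S 6
  after 1 — PE[1][0] acc=32, pass-E 2, pass-S 32
  after 1 — PE[1][1] acc=0, pass-E 0, pass-S 0
  after 2 — PE[0][1] acc=9, pass-E 3, pass-S 9
  after 2 — PE[1][0] acc=90, pass-E 9, pass-S 90
  after 2 — PE[1][1] acc=10, pass-E 2, pass-S 10
  after 3 — PE[0][1] acc=0, pass-E 0, pass-S 0
  after 3 — PE[1][0] acc=0, pass-E 0, pass-S 0
  after 3 — PE[1][1] acc=27, pass-E 9, pass-S 27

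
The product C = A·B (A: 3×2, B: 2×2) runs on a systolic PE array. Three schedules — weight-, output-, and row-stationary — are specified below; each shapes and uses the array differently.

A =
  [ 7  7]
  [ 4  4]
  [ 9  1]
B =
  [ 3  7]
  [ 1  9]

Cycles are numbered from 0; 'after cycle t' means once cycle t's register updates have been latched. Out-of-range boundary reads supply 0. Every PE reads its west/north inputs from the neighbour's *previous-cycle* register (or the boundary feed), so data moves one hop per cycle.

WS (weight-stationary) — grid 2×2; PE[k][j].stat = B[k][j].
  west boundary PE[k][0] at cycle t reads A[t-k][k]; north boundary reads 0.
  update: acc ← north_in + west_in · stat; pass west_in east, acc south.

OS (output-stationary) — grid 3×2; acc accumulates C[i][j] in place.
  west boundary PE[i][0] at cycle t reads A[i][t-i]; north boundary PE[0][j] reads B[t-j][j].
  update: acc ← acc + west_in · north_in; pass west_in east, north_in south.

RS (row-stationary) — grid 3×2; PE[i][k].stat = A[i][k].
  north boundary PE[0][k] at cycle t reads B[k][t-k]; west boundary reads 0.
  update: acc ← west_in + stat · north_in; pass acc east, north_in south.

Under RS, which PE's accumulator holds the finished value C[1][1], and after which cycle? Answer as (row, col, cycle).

RS: C[1][1] accumulates in PE[1][1]:
  0: (1,1).acc=0  regs=<0,0>
  1: (1,1).acc=0  regs=<0,0>
  2: (1,1).acc=16  regs=<16,1>
  3: (1,1).acc=64  regs=<64,9>

(row, col, cycle) = (1, 1, 3)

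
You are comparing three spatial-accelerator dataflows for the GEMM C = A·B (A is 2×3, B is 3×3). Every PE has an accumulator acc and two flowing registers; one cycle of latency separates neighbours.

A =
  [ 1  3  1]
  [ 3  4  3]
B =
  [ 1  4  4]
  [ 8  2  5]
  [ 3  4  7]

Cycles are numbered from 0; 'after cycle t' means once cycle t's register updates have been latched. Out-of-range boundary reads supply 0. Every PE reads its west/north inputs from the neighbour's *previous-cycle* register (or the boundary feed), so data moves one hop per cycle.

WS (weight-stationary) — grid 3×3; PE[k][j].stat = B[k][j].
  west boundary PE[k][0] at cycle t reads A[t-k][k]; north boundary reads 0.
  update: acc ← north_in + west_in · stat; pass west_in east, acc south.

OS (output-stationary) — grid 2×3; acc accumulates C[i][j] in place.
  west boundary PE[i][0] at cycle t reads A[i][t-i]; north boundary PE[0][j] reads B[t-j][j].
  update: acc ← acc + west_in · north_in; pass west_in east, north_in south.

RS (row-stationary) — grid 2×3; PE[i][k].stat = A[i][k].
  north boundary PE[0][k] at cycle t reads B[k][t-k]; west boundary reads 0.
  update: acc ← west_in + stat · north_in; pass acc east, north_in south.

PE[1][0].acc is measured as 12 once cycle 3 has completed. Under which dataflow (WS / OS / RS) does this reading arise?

WS [3×3] PE[1][0] across cycles:
  0: (1,0).acc=0  regs=<0,0>
  1: (1,0).acc=25  regs=<3,25>
  2: (1,0).acc=35  regs=<4,35>
  3: (1,0).acc=0  regs=<0,0>
OS [2×3] PE[1][0] across cycles:
  0: (1,0).acc=0  regs=<0,0>
  1: (1,0).acc=3  regs=<3,1>
  2: (1,0).acc=35  regs=<4,8>
  3: (1,0).acc=44  regs=<3,3>
RS [2×3] PE[1][0] across cycles:
  0: (1,0).acc=0  regs=<0,0>
  1: (1,0).acc=3  regs=<3,1>
  2: (1,0).acc=12  regs=<12,4>
  3: (1,0).acc=12  regs=<12,4>

dataflow = RS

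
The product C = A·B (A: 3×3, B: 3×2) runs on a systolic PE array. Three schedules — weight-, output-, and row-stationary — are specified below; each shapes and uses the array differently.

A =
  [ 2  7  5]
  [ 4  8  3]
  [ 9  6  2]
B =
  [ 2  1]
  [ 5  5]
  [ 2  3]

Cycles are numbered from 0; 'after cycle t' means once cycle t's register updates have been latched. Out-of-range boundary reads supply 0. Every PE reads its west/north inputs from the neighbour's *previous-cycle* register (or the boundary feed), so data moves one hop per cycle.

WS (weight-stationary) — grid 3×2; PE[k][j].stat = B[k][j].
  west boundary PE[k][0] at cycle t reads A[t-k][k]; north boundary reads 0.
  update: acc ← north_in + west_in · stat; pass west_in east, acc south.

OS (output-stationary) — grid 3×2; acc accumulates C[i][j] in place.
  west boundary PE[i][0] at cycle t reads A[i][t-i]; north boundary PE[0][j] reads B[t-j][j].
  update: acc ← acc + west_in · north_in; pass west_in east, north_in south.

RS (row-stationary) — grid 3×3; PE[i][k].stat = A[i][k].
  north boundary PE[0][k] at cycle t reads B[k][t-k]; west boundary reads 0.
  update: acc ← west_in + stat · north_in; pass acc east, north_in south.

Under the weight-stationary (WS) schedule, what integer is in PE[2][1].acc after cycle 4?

PE[2][1].acc = 53

Tracing WS — 3×2 array, target PE[2][1]:
  c0 r1c1: 0 / 0 / 0
  c0 r2c0: 0 / 0 / 0
  c0 r2c1: 0 / 0 / 0
  c1 r1c1: 0 / 0 / 0
  c1 r2c0: 0 / 0 / 0
  c1 r2c1: 0 / 0 / 0
  c2 r1c1: 37 / 7 / 37
  c2 r2c0: 49 / 5 / 49
  c2 r2c1: 0 / 0 / 0
  c3 r1c1: 44 / 8 / 44
  c3 r2c0: 54 / 3 / 54
  c3 r2c1: 52 / 5 / 52
  c4 r1c1: 39 / 6 / 39
  c4 r2c0: 52 / 2 / 52
  c4 r2c1: 53 / 3 / 53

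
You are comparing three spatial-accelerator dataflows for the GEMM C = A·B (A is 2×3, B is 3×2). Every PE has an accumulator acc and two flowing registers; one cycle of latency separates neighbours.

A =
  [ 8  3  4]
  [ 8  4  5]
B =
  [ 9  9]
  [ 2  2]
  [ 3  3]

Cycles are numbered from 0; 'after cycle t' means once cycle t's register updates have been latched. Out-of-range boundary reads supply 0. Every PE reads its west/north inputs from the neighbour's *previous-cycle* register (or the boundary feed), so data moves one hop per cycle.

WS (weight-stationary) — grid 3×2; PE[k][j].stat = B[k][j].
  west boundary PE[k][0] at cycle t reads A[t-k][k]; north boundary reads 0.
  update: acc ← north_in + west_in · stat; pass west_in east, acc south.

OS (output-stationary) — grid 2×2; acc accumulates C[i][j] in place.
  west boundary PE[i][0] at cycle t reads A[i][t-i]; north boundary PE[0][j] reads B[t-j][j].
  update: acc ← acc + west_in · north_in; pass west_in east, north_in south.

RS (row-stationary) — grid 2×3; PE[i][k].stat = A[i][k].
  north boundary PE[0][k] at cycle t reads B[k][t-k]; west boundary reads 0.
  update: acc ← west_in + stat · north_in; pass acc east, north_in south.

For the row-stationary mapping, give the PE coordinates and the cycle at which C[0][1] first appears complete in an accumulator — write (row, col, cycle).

(row, col, cycle) = (0, 2, 3)

Under RS, C[0][1] lands at PE[0][2]:
  cycle 0: PE[0][2] → acc 0, east 0, south 0
  cycle 1: PE[0][2] → acc 0, east 0, south 0
  cycle 2: PE[0][2] → acc 90, east 90, south 3
  cycle 3: PE[0][2] → acc 90, east 90, south 3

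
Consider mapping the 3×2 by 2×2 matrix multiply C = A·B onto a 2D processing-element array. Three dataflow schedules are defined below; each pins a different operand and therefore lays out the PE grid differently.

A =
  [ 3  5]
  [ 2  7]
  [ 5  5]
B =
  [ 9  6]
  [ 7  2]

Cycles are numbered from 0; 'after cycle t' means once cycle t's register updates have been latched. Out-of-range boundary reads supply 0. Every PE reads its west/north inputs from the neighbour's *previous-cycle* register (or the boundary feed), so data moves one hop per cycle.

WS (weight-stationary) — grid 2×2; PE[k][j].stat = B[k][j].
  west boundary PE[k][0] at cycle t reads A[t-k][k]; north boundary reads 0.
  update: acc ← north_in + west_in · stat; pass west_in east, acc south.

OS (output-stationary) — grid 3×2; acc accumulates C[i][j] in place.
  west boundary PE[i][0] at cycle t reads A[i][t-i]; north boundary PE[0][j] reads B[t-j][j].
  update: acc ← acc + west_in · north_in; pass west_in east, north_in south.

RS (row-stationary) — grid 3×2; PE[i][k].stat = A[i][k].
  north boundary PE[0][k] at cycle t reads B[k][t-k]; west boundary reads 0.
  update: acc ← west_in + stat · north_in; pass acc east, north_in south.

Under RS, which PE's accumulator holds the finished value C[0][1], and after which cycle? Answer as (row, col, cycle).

(row, col, cycle) = (0, 1, 2)

Under RS, C[0][1] lands at PE[0][1]:
  @0  [0,1]  acc 0  |  →0  ↓0
  @1  [0,1]  acc 62  |  →62  ↓7
  @2  [0,1]  acc 28  |  →28  ↓2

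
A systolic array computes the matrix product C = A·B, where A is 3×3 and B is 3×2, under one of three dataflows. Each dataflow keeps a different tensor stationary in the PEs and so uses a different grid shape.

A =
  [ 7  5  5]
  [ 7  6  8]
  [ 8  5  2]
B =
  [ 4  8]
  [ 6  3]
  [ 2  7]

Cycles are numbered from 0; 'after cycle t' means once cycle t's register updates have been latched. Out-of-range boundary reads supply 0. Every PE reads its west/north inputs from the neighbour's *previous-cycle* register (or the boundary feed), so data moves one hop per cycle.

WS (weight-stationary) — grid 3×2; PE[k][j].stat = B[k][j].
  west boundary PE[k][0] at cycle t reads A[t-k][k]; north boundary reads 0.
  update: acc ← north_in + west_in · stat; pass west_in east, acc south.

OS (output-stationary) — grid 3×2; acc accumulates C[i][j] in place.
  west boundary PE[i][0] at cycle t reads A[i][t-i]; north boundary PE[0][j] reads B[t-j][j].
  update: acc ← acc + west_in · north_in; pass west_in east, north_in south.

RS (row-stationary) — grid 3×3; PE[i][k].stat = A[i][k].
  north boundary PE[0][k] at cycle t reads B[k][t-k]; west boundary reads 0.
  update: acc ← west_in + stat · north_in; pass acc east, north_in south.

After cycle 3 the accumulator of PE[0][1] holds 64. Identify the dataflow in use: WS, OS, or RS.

dataflow = WS

WS [3×2] PE[0][1] across cycles:
  0: (0,1).acc=0  regs=<0,0>
  1: (0,1).acc=56  regs=<7,56>
  2: (0,1).acc=56  regs=<7,56>
  3: (0,1).acc=64  regs=<8,64>
OS [3×2] PE[0][1] across cycles:
  0: (0,1).acc=0  regs=<0,0>
  1: (0,1).acc=56  regs=<7,8>
  2: (0,1).acc=71  regs=<5,3>
  3: (0,1).acc=106  regs=<5,7>
RS [3×3] PE[0][1] across cycles:
  0: (0,1).acc=0  regs=<0,0>
  1: (0,1).acc=58  regs=<58,6>
  2: (0,1).acc=71  regs=<71,3>
  3: (0,1).acc=0  regs=<0,0>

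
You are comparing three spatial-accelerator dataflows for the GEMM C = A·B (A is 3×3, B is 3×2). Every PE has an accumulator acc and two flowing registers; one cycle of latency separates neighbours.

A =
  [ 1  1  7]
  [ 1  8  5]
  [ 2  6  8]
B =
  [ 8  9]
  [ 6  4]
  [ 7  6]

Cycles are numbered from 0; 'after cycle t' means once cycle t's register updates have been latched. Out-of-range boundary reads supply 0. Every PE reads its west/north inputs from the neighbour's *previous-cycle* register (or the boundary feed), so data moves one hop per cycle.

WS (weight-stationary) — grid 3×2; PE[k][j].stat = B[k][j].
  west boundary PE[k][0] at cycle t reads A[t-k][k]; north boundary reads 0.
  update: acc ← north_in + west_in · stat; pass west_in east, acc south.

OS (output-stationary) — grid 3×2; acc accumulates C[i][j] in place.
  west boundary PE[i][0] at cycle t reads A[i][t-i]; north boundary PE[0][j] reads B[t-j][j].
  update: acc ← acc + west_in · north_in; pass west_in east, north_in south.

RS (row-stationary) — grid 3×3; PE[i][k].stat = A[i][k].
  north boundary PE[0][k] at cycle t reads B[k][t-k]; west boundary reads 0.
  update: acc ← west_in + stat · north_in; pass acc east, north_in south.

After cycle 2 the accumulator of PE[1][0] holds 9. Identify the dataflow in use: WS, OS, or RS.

WS (3×2 grid), PE[1][0]:
  t=0 PE[1][0]: acc=0 h=0 v=0
  t=1 PE[1][0]: acc=14 h=1 v=14
  t=2 PE[1][0]: acc=56 h=8 v=56
OS (3×2 grid), PE[1][0]:
  t=0 PE[1][0]: acc=0 h=0 v=0
  t=1 PE[1][0]: acc=8 h=1 v=8
  t=2 PE[1][0]: acc=56 h=8 v=6
RS (3×3 grid), PE[1][0]:
  t=0 PE[1][0]: acc=0 h=0 v=0
  t=1 PE[1][0]: acc=8 h=8 v=8
  t=2 PE[1][0]: acc=9 h=9 v=9

dataflow = RS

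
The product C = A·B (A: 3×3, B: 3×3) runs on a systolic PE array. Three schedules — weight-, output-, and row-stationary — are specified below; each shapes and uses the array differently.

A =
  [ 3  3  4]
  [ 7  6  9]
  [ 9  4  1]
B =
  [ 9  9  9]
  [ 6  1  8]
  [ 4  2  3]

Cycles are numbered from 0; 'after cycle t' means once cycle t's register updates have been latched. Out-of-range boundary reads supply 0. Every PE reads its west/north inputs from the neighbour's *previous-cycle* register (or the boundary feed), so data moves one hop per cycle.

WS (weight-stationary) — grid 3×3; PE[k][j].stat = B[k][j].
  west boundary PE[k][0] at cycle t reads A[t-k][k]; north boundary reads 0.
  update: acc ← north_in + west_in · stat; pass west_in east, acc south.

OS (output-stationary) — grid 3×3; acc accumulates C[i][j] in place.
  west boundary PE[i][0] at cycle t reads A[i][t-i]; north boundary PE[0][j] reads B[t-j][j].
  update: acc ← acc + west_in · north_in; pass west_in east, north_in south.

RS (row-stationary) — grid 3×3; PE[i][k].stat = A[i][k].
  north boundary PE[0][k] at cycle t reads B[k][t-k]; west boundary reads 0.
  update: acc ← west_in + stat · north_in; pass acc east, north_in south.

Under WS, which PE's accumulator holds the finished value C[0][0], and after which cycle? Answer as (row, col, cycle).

Under WS, C[0][0] lands at PE[2][0]:
  t=0 PE[2][0]: acc=0 h=0 v=0
  t=1 PE[2][0]: acc=0 h=0 v=0
  t=2 PE[2][0]: acc=61 h=4 v=61

(row, col, cycle) = (2, 0, 2)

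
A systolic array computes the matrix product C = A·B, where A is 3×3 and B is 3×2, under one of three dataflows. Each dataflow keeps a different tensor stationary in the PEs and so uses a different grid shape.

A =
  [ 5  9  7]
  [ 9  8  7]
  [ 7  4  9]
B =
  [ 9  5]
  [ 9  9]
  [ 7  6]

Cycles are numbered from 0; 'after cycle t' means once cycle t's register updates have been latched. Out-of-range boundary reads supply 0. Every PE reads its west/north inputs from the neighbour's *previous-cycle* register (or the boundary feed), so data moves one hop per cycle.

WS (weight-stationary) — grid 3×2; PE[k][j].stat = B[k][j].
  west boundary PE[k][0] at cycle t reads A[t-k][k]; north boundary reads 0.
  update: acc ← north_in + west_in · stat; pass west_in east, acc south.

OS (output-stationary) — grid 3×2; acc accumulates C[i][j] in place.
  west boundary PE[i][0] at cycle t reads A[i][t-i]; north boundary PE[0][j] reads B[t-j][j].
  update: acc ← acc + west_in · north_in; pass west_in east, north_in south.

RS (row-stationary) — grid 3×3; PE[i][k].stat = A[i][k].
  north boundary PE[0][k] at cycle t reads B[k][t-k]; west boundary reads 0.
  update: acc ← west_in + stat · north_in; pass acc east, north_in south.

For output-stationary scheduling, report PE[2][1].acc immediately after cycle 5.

Tracing OS — 3×2 array, target PE[2][1]:
  after 0 — PE[1][1] acc=0, pass-E 0, pass-S 0
  after 0 — PE[2][0] acc=0, pass-E 0, pass-S 0
  after 0 — PE[2][1] acc=0, pass-E 0, pass-S 0
  after 1 — PE[1][1] acc=0, pass-E 0, pass-S 0
  after 1 — PE[2][0] acc=0, pass-E 0, pass-S 0
  after 1 — PE[2][1] acc=0, pass-E 0, pass-S 0
  after 2 — PE[1][1] acc=45, pass-E 9, pass-S 5
  after 2 — PE[2][0] acc=63, pass-E 7, pass-S 9
  after 2 — PE[2][1] acc=0, pass-E 0, pass-S 0
  after 3 — PE[1][1] acc=117, pass-E 8, pass-S 9
  after 3 — PE[2][0] acc=99, pass-E 4, pass-S 9
  after 3 — PE[2][1] acc=35, pass-E 7, pass-S 5
  after 4 — PE[1][1] acc=159, pass-E 7, pass-S 6
  after 4 — PE[2][0] acc=162, pass-E 9, pass-S 7
  after 4 — PE[2][1] acc=71, pass-E 4, pass-S 9
  after 5 — PE[1][1] acc=159, pass-E 0, pass-S 0
  after 5 — PE[2][0] acc=162, pass-E 0, pass-S 0
  after 5 — PE[2][1] acc=125, pass-E 9, pass-S 6

PE[2][1].acc = 125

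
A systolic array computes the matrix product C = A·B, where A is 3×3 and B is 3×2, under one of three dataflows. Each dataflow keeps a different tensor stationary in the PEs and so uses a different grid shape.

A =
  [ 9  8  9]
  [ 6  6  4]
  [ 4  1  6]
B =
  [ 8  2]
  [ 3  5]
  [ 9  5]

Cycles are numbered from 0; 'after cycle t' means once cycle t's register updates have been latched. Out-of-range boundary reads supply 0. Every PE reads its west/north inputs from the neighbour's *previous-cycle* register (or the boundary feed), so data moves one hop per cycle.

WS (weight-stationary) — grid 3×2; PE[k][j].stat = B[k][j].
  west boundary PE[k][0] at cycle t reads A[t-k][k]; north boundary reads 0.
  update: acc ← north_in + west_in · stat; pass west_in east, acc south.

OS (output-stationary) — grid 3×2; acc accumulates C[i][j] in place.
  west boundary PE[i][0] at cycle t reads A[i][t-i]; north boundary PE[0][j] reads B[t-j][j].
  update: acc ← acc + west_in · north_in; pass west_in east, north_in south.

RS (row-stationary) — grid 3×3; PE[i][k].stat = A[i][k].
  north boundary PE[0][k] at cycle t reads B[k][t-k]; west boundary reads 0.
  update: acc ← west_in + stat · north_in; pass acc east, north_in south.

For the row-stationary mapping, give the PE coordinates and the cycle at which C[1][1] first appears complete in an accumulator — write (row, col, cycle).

(row, col, cycle) = (1, 2, 4)

Under RS, C[1][1] lands at PE[1][2]:
  step 0 · PE1,2: acc=0; fwd→0 fwd↓0
  step 1 · PE1,2: acc=0; fwd→0 fwd↓0
  step 2 · PE1,2: acc=0; fwd→0 fwd↓0
  step 3 · PE1,2: acc=102; fwd→102 fwd↓9
  step 4 · PE1,2: acc=62; fwd→62 fwd↓5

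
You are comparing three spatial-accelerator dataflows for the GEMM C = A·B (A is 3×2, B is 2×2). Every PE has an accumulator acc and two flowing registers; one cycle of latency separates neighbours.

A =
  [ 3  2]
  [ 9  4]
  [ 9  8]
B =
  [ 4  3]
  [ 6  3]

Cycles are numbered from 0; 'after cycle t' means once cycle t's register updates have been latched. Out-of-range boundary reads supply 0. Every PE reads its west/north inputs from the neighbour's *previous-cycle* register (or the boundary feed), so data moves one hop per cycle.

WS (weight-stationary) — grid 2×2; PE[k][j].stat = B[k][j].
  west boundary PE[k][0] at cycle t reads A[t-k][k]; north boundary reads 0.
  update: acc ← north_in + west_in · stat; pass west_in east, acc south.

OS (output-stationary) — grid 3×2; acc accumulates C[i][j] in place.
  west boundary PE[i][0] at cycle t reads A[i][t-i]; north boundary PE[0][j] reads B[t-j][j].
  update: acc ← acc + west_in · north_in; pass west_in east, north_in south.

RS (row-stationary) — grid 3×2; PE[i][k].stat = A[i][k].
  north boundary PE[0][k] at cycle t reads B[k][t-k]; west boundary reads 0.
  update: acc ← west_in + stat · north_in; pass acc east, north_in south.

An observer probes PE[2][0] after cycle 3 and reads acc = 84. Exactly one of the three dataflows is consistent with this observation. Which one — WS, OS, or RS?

WS (2×2): PE[2][0] does not exist.
OS (3×2 grid), PE[2][0]:
  0: (2,0).acc=0  regs=<0,0>
  1: (2,0).acc=0  regs=<0,0>
  2: (2,0).acc=36  regs=<9,4>
  3: (2,0).acc=84  regs=<8,6>
RS (3×2 grid), PE[2][0]:
  0: (2,0).acc=0  regs=<0,0>
  1: (2,0).acc=0  regs=<0,0>
  2: (2,0).acc=36  regs=<36,4>
  3: (2,0).acc=27  regs=<27,3>

dataflow = OS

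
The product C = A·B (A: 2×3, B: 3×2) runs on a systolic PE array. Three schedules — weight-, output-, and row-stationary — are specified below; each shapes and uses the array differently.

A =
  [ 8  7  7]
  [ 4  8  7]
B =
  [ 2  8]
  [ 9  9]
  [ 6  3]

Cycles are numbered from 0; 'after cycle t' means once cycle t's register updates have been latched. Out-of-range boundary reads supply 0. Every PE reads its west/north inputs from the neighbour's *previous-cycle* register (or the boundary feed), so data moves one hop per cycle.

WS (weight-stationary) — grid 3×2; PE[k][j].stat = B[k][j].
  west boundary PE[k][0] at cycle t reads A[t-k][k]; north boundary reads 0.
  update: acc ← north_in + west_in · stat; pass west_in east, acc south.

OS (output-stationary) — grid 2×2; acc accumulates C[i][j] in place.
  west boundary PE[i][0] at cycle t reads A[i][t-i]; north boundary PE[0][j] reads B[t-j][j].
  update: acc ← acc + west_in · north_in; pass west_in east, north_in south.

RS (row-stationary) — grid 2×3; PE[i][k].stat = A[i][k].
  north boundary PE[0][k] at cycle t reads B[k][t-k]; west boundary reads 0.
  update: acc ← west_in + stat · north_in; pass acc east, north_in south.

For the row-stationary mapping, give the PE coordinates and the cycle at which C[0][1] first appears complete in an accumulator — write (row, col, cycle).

RS: C[0][1] accumulates in PE[0][2]:
  0: (0,2).acc=0  regs=<0,0>
  1: (0,2).acc=0  regs=<0,0>
  2: (0,2).acc=121  regs=<121,6>
  3: (0,2).acc=148  regs=<148,3>

(row, col, cycle) = (0, 2, 3)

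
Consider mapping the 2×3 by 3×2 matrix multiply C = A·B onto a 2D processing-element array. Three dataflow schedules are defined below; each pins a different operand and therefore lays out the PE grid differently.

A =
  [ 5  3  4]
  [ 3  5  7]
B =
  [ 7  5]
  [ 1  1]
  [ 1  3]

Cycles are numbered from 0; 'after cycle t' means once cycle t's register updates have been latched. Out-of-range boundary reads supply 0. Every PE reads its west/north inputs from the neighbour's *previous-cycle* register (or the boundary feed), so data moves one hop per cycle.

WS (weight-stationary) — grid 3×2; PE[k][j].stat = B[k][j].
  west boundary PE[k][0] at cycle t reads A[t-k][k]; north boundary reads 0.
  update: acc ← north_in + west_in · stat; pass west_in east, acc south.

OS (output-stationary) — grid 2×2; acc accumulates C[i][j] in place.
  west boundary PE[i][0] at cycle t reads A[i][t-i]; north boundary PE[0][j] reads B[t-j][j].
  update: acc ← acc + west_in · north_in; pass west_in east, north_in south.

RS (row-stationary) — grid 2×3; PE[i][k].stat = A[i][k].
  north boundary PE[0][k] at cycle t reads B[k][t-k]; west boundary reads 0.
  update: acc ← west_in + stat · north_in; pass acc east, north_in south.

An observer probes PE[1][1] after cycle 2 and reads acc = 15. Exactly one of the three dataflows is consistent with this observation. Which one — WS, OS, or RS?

Under WS (3×2), PE[1][1]:
  cycle 0: PE[1][1] → acc 0, east 0, south 0
  cycle 1: PE[1][1] → acc 0, east 0, south 0
  cycle 2: PE[1][1] → acc 28, east 3, south 28
Under OS (2×2), PE[1][1]:
  cycle 0: PE[1][1] → acc 0, east 0, south 0
  cycle 1: PE[1][1] → acc 0, east 0, south 0
  cycle 2: PE[1][1] → acc 15, east 3, south 5
Under RS (2×3), PE[1][1]:
  cycle 0: PE[1][1] → acc 0, east 0, south 0
  cycle 1: PE[1][1] → acc 0, east 0, south 0
  cycle 2: PE[1][1] → acc 26, east 26, south 1

dataflow = OS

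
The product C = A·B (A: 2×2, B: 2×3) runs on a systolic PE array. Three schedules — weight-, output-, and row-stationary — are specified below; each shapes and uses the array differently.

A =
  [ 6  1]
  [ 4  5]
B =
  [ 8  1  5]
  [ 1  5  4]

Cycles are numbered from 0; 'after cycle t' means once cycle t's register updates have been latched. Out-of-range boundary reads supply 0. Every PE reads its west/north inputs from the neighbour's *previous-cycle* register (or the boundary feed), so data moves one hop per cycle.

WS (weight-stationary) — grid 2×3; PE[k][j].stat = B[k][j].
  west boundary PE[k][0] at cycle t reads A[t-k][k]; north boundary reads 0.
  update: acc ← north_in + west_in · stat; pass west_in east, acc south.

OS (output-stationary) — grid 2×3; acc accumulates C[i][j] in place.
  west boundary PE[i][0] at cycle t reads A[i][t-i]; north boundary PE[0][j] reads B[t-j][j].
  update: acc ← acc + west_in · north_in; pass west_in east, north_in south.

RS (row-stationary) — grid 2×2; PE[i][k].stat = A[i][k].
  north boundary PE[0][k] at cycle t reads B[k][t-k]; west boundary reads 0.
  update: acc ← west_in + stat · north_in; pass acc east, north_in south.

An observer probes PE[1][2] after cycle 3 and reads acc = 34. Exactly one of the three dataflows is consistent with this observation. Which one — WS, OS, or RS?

Under WS (2×3), PE[1][2]:
  after 0 — PE[1][2] acc=0, pass-E 0, pass-S 0
  after 1 — PE[1][2] acc=0, pass-E 0, pass-S 0
  after 2 — PE[1][2] acc=0, pass-E 0, pass-S 0
  after 3 — PE[1][2] acc=34, pass-E 1, pass-S 34
Under OS (2×3), PE[1][2]:
  after 0 — PE[1][2] acc=0, pass-E 0, pass-S 0
  after 1 — PE[1][2] acc=0, pass-E 0, pass-S 0
  after 2 — PE[1][2] acc=0, pass-E 0, pass-S 0
  after 3 — PE[1][2] acc=20, pass-E 4, pass-S 5
— RS: 2×2 array has no PE[1][2].

dataflow = WS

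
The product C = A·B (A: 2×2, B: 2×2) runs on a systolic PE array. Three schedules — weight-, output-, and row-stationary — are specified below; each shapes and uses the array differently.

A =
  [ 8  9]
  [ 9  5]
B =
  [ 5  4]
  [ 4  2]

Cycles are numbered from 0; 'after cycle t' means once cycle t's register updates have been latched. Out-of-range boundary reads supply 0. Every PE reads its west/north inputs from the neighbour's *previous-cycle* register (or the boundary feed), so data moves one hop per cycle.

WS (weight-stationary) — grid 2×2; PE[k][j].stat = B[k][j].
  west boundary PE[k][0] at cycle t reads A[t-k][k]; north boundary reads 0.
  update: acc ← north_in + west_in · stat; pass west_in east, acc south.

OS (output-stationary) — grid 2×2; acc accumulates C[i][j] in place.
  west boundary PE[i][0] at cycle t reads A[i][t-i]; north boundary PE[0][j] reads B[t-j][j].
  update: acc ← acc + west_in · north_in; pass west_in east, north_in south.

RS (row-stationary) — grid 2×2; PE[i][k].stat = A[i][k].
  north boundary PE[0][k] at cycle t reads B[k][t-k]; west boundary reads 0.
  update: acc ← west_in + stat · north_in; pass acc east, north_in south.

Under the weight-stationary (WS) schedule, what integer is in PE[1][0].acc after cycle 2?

WS 2×2: PE[1][0] cycle-by-cycle (with neighbour feeds):
  c0 r0c0: 40 / 8 / 40
  c0 r1c0: 0 / 0 / 0
  c1 r0c0: 45 / 9 / 45
  c1 r1c0: 76 / 9 / 76
  c2 r0c0: 0 / 0 / 0
  c2 r1c0: 65 / 5 / 65

PE[1][0].acc = 65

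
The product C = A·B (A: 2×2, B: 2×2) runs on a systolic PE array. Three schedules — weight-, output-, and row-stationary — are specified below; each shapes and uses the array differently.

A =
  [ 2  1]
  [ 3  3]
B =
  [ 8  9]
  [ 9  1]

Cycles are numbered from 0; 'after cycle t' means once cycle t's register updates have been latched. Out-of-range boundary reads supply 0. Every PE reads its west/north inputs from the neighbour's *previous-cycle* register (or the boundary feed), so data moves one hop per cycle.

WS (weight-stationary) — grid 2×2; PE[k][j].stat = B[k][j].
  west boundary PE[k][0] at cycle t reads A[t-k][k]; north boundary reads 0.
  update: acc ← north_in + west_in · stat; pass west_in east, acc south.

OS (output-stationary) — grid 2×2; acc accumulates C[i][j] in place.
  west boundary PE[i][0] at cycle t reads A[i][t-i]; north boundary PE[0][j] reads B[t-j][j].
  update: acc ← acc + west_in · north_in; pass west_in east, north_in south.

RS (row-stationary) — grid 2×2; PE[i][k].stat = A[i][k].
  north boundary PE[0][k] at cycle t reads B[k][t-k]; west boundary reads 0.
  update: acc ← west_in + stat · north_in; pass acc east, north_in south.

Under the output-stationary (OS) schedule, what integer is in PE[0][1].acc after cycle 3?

OS on a 2×2 grid — tracing PE[0][1] and its feeders:
  [0] (0,0) acc=16 (h:2 v:8)
  [0] (0,1) acc=0 (h:0 v:0)
  [1] (0,0) acc=25 (h:1 v:9)
  [1] (0,1) acc=18 (h:2 v:9)
  [2] (0,0) acc=25 (h:0 v:0)
  [2] (0,1) acc=19 (h:1 v:1)
  [3] (0,0) acc=25 (h:0 v:0)
  [3] (0,1) acc=19 (h:0 v:0)

PE[0][1].acc = 19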